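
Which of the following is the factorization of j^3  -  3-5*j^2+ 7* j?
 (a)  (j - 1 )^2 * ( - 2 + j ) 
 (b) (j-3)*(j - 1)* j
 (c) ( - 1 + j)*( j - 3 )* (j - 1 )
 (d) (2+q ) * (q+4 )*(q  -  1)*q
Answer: c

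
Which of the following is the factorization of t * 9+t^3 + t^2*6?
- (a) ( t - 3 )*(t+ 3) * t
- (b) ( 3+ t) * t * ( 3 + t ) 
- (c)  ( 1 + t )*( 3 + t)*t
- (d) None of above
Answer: b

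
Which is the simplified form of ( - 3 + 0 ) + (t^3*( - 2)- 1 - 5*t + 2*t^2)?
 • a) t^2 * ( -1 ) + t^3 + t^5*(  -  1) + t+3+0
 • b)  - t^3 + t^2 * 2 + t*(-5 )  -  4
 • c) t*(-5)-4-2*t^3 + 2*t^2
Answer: c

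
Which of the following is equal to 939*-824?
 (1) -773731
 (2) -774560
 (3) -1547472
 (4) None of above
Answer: 4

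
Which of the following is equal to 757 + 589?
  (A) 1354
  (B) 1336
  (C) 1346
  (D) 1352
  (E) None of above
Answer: C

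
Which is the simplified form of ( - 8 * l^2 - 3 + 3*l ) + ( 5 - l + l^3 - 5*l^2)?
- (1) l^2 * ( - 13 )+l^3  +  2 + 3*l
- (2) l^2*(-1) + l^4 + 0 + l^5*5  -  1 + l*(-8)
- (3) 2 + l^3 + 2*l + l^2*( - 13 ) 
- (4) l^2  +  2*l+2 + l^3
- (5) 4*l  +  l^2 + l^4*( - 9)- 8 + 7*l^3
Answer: 3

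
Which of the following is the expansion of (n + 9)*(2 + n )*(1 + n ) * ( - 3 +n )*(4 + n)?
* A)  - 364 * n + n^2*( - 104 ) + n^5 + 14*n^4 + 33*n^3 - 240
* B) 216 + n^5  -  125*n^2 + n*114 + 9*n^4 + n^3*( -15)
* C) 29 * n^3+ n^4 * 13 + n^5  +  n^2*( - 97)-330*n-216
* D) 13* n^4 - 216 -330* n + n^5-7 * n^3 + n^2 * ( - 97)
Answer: C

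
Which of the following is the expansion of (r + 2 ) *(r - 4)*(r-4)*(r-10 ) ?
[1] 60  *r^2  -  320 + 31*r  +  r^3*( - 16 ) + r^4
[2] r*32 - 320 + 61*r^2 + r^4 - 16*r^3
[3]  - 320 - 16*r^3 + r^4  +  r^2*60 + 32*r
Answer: 3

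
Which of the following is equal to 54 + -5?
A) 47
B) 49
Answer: B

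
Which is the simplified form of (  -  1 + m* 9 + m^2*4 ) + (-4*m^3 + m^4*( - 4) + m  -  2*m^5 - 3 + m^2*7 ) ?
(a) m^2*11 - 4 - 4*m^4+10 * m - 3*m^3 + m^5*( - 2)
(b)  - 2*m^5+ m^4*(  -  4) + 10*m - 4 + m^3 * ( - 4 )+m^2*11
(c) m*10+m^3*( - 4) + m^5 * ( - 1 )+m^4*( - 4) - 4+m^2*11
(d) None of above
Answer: b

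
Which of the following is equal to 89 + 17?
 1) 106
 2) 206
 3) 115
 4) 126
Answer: 1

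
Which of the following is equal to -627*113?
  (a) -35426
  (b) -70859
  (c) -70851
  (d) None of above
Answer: c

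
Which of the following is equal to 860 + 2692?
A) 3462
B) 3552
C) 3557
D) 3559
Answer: B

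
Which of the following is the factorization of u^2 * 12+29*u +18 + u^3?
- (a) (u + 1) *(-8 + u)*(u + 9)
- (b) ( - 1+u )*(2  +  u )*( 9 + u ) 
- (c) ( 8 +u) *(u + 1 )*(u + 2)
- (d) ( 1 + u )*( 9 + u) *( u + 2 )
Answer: d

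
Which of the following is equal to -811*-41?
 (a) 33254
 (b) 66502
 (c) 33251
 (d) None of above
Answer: c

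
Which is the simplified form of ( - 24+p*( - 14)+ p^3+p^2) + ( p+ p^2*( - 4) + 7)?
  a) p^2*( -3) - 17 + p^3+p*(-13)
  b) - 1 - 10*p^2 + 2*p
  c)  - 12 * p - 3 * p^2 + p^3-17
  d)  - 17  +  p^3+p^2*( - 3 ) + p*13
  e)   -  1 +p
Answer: a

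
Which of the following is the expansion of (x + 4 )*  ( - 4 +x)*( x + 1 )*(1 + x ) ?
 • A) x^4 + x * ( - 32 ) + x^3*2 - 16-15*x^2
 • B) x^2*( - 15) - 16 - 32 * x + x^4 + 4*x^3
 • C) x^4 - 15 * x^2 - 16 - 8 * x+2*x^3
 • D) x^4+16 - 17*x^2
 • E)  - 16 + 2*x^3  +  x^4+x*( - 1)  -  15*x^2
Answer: A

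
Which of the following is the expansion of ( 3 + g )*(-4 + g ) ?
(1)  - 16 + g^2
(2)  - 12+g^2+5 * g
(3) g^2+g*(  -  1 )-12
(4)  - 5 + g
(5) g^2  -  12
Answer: 3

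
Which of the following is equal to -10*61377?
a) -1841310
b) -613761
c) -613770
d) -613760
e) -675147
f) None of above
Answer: c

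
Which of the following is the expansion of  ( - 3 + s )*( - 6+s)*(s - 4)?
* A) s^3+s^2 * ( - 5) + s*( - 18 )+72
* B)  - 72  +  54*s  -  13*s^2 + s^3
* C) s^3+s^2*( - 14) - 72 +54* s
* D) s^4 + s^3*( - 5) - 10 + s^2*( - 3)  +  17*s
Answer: B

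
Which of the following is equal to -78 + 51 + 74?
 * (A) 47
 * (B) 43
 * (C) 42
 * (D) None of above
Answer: A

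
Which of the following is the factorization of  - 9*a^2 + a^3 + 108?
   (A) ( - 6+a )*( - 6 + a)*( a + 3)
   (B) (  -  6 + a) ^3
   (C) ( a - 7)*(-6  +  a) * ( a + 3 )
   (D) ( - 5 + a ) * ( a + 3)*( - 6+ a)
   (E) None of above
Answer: A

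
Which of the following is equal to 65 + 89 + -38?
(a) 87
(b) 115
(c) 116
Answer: c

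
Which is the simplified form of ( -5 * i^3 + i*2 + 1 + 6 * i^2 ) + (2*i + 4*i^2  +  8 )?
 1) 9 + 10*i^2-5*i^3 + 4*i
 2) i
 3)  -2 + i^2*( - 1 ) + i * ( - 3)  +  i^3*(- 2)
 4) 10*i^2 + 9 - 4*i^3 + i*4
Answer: 1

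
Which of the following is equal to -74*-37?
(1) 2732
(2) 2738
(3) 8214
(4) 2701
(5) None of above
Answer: 2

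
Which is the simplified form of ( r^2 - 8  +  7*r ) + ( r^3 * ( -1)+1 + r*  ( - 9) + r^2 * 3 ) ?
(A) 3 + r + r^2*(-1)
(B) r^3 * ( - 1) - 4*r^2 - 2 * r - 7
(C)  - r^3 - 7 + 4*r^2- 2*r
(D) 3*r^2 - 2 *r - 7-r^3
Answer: C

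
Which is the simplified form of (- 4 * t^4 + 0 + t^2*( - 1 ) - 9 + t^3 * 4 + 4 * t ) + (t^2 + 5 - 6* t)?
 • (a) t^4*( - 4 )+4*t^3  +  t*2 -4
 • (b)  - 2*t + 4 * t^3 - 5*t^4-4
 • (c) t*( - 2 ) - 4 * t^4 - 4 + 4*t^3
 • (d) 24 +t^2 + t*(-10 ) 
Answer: c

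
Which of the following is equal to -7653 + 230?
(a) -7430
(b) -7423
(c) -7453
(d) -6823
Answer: b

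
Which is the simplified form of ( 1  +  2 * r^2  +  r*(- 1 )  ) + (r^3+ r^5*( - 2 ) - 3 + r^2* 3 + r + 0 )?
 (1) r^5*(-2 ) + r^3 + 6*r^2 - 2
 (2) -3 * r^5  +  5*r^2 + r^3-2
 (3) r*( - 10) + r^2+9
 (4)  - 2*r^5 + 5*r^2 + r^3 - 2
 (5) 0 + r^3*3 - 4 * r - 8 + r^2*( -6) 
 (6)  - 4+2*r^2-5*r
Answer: 4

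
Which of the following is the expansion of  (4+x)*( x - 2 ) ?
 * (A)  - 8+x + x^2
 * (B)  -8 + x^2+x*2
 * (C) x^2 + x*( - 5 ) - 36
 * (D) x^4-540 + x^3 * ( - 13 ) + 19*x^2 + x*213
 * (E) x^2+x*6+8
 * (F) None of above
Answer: B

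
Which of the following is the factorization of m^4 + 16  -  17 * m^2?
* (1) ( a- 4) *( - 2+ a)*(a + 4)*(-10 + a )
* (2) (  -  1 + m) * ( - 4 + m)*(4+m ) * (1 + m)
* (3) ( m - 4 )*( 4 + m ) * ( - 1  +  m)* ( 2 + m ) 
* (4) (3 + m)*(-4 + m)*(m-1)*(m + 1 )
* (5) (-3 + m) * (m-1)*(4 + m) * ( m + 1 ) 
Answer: 2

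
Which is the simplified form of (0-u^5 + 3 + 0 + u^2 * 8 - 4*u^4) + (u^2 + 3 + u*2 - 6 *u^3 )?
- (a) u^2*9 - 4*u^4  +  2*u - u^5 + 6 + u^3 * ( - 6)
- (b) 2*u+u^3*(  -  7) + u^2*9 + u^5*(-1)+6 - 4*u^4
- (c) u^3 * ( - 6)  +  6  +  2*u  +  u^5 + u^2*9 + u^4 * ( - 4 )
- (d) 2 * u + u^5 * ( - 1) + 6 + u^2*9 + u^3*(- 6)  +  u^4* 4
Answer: a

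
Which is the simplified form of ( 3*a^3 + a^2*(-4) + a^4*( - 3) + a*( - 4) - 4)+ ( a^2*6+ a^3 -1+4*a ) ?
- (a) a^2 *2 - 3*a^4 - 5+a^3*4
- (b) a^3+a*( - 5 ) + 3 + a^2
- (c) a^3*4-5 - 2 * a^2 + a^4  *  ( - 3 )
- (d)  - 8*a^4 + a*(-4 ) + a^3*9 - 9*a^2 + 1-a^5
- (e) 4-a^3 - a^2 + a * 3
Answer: a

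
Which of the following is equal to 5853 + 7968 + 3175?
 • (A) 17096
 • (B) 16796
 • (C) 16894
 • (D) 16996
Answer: D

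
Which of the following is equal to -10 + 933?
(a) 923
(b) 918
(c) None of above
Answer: a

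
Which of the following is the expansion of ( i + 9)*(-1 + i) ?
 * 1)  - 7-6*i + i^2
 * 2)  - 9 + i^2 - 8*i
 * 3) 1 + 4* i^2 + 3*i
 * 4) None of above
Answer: 4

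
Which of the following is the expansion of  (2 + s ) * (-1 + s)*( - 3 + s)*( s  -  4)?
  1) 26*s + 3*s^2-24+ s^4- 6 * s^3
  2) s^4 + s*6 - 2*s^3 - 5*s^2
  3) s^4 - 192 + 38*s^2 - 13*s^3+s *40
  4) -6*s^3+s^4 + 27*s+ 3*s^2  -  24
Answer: 1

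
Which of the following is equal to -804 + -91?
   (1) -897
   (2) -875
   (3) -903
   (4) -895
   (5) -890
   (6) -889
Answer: 4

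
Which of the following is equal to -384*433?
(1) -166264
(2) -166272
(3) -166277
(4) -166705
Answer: 2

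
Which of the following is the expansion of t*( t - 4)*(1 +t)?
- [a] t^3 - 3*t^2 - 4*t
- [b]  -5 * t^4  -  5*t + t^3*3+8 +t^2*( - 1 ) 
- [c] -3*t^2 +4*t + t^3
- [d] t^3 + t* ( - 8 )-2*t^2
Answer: a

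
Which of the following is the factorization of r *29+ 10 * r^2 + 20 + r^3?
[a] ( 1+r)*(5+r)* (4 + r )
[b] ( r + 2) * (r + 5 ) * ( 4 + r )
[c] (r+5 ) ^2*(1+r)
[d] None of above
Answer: a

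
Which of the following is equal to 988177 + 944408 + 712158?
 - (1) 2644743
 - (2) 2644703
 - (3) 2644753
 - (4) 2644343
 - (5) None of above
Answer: 1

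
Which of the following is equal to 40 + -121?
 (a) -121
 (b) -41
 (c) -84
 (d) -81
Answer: d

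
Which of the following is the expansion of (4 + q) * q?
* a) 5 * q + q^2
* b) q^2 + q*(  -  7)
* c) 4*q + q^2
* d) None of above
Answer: c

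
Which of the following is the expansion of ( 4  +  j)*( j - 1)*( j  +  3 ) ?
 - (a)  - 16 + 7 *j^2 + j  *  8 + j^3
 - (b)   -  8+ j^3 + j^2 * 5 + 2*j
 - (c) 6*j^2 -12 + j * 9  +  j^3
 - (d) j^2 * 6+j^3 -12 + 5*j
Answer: d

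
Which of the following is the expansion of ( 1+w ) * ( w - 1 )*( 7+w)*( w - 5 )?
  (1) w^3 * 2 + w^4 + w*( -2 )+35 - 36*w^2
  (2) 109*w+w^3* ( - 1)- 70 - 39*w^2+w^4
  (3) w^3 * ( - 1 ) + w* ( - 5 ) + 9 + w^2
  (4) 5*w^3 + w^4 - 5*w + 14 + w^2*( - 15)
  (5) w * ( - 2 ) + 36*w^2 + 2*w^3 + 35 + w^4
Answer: 1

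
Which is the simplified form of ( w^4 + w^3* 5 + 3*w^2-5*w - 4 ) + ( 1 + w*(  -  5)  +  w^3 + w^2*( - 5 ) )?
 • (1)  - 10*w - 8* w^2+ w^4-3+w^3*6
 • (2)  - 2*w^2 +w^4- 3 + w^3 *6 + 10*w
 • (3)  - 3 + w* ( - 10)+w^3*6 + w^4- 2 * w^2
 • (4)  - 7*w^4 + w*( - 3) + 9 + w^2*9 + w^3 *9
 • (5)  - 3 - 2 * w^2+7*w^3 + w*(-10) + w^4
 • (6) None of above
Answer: 3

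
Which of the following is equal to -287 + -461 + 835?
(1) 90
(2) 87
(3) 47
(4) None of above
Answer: 2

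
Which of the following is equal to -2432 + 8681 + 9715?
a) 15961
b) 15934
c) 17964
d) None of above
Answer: d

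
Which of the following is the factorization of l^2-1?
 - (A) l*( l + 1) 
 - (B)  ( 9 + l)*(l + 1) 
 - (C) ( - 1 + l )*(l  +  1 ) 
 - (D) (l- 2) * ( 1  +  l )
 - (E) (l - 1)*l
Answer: C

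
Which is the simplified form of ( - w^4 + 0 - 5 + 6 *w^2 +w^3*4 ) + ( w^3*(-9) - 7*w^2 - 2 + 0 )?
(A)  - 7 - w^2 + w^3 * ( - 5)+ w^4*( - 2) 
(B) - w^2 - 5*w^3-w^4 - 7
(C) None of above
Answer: B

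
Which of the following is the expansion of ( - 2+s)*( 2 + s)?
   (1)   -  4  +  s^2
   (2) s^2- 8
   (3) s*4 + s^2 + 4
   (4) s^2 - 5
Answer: 1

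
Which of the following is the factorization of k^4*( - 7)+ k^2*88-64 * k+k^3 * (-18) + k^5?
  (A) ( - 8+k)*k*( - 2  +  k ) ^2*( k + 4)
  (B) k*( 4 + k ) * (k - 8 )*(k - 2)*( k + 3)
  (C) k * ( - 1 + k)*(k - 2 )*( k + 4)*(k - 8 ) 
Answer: C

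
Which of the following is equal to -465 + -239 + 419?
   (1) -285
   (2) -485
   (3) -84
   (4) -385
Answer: 1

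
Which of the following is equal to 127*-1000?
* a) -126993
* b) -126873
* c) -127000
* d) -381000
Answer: c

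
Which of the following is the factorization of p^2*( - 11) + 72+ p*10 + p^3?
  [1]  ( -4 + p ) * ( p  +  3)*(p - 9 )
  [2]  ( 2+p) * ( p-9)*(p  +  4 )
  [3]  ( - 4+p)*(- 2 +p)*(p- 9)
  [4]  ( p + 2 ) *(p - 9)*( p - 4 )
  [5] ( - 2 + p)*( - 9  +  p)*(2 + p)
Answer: 4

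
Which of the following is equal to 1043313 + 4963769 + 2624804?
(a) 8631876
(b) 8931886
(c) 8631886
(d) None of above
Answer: c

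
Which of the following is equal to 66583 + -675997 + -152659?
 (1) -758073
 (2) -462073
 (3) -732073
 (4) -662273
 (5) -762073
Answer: 5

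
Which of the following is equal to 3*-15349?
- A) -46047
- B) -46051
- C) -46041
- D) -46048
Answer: A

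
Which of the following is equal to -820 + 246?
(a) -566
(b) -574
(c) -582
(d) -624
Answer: b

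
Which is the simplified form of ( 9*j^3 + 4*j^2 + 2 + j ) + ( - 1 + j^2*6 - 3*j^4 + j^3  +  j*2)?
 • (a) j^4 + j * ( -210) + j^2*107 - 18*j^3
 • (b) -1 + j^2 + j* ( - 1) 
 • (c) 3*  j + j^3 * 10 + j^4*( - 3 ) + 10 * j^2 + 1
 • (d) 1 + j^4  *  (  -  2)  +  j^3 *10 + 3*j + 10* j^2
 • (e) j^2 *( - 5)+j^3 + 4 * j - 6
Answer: c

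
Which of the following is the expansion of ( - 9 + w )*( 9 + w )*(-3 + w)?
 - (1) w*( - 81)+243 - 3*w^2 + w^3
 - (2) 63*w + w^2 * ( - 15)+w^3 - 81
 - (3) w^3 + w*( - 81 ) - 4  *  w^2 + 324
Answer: 1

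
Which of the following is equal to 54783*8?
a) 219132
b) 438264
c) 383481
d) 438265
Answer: b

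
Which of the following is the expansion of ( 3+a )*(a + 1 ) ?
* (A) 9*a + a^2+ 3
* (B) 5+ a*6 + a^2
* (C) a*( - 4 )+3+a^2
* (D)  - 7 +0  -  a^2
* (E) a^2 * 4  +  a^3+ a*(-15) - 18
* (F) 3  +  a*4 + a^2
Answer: F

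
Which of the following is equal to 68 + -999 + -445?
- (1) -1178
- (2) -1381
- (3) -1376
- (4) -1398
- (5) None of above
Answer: 3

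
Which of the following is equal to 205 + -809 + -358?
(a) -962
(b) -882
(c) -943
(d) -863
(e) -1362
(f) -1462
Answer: a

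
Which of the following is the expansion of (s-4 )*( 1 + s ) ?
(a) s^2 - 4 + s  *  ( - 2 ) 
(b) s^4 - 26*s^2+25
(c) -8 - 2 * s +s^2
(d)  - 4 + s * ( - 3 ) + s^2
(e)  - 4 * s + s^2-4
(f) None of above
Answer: d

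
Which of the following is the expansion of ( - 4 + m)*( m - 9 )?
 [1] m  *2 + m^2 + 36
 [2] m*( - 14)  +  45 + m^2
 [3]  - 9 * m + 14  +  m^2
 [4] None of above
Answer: 4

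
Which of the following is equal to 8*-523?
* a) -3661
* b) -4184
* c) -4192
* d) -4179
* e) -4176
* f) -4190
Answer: b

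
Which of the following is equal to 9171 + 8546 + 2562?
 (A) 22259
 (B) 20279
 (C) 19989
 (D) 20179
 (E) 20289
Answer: B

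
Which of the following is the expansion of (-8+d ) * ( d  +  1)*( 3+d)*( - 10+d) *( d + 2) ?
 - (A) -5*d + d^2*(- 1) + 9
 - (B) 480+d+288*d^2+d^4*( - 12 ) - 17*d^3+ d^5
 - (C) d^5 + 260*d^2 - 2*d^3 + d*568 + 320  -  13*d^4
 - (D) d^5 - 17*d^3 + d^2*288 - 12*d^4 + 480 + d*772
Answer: D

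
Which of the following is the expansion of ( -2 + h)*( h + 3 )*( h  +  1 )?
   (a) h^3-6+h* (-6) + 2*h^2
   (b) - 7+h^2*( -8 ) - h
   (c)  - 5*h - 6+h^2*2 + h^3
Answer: c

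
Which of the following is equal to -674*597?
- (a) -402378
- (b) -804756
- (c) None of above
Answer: a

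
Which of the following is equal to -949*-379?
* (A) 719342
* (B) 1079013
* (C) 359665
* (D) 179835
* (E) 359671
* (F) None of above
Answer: E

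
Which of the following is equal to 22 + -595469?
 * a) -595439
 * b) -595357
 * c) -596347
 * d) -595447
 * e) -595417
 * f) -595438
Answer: d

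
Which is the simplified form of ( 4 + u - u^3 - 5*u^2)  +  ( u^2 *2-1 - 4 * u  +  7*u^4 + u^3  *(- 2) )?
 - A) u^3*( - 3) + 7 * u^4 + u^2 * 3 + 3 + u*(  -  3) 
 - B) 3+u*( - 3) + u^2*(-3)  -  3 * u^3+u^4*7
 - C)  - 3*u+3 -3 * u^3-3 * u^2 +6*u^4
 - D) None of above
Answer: B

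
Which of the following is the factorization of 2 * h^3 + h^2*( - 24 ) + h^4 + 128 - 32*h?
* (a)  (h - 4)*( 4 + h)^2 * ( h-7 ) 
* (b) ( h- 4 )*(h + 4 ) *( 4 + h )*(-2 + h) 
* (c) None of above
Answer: b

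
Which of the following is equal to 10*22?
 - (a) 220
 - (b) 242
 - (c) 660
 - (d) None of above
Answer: a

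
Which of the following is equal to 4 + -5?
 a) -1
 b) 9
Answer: a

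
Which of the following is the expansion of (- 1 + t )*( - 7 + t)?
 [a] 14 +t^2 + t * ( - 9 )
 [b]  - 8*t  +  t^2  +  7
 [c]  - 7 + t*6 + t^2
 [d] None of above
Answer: b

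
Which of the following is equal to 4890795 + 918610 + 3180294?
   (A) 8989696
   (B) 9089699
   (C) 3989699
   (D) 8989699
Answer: D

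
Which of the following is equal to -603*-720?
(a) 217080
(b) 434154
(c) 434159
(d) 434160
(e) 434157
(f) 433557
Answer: d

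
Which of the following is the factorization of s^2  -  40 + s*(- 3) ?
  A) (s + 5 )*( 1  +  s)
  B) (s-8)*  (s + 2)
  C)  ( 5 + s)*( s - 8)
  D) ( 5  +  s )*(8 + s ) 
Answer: C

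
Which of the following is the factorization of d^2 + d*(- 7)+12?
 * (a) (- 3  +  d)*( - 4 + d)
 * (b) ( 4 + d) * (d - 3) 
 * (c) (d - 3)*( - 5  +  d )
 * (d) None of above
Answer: a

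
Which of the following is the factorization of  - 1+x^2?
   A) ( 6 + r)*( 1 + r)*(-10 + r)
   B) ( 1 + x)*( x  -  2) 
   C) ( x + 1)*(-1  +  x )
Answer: C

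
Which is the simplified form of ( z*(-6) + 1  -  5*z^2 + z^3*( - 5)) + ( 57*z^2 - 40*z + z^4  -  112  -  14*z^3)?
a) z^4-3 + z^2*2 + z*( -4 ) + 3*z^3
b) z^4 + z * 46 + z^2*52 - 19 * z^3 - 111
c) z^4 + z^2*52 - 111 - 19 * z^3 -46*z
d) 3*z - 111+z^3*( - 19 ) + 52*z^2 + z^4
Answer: c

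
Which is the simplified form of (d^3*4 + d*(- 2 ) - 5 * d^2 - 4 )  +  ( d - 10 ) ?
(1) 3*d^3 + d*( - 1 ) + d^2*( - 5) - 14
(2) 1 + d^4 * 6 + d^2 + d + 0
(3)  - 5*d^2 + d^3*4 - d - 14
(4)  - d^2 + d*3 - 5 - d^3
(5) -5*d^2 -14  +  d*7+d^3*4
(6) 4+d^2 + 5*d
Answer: 3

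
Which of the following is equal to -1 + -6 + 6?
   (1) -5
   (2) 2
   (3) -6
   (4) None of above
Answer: 4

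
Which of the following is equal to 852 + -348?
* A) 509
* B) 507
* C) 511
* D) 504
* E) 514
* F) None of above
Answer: D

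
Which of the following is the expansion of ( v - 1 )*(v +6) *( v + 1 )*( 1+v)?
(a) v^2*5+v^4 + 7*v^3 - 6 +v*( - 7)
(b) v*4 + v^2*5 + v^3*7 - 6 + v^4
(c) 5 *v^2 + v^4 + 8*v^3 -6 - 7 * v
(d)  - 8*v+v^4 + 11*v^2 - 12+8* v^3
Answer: a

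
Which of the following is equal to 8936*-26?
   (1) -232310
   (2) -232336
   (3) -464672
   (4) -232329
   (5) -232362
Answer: 2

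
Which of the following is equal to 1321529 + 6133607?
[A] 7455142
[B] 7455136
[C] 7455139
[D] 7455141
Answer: B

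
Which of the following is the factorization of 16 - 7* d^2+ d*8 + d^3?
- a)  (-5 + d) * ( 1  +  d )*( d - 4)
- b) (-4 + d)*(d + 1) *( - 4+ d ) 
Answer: b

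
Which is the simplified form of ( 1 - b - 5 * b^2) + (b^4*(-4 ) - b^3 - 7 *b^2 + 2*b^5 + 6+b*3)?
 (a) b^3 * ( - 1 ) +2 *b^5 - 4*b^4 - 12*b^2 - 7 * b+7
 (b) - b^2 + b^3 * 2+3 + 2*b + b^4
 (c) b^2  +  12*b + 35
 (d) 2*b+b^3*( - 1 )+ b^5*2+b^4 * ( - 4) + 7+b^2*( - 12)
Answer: d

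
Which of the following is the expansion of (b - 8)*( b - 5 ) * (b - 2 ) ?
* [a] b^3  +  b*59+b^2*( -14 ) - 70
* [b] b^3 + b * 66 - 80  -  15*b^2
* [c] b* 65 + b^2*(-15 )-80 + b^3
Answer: b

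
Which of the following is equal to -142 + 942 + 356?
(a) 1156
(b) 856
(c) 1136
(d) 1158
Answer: a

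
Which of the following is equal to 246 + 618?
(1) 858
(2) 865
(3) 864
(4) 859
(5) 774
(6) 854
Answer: 3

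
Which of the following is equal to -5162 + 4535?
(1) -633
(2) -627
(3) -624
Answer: 2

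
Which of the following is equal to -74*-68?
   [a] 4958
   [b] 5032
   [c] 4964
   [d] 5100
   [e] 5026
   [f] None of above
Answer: b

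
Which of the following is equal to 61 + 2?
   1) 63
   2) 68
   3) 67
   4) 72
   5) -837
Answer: 1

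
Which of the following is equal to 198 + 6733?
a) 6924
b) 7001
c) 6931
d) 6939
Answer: c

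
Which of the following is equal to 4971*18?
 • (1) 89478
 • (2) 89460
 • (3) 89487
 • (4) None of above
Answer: 1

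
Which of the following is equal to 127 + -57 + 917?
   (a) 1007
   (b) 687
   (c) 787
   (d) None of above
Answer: d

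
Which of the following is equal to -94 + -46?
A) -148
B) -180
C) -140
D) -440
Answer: C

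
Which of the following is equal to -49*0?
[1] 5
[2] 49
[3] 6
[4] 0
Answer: 4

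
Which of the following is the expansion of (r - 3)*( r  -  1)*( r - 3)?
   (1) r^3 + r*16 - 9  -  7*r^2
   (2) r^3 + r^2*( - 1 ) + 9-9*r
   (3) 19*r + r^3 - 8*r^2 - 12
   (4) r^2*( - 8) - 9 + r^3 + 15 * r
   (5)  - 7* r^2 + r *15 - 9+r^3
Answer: 5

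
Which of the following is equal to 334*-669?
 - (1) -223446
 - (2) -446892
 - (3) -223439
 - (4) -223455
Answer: 1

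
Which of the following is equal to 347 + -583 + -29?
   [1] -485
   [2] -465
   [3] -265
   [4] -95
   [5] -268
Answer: 3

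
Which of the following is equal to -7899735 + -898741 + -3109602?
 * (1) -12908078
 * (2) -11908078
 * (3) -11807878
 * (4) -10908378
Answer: 2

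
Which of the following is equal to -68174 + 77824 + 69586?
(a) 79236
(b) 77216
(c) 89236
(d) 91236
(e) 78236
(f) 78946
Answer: a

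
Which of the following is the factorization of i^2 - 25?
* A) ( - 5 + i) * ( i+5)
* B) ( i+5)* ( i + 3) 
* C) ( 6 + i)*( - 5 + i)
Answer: A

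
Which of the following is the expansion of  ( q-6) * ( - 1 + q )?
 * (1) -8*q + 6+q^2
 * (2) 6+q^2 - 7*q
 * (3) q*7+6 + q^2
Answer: 2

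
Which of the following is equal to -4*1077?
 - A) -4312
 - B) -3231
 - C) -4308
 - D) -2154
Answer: C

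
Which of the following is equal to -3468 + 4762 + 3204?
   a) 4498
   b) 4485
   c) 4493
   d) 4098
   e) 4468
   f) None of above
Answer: a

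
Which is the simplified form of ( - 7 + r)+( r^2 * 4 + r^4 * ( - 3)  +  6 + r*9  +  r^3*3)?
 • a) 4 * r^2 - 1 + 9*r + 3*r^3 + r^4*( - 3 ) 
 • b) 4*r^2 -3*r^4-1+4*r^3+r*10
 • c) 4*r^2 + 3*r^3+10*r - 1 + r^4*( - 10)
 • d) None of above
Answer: d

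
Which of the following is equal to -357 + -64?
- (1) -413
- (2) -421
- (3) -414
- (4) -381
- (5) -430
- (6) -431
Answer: 2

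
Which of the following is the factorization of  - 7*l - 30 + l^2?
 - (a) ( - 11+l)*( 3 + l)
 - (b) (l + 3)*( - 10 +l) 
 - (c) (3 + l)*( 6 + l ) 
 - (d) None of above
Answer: b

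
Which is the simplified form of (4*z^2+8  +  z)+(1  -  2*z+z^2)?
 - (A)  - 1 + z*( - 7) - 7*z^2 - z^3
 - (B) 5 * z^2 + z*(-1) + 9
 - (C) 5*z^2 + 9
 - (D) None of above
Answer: B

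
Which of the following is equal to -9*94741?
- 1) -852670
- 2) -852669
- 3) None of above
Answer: 2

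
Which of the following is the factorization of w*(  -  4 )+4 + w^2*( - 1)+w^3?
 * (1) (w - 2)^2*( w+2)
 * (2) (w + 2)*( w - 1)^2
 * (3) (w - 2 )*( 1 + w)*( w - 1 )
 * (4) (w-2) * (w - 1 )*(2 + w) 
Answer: 4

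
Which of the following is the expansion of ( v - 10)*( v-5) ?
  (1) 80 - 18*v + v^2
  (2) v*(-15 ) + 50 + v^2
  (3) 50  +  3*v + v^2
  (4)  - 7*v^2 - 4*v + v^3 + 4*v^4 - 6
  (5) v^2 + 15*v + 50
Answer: 2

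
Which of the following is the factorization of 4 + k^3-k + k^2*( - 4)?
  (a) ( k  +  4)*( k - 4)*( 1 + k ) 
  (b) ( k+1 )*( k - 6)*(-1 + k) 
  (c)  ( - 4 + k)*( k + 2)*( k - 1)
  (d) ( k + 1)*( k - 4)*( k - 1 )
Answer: d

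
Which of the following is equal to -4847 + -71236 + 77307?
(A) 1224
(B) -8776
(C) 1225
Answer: A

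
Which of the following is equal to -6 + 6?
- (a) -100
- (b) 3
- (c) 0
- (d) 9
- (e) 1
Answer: c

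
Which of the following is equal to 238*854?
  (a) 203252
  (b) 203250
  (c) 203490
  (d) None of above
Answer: a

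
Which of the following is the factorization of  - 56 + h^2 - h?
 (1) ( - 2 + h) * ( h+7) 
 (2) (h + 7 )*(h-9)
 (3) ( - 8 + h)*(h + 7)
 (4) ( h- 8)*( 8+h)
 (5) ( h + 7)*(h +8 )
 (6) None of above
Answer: 3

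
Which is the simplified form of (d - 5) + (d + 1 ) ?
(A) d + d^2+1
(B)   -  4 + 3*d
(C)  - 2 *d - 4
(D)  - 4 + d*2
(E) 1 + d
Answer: D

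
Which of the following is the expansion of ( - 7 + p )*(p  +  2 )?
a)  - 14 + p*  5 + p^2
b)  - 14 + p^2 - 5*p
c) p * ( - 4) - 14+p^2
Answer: b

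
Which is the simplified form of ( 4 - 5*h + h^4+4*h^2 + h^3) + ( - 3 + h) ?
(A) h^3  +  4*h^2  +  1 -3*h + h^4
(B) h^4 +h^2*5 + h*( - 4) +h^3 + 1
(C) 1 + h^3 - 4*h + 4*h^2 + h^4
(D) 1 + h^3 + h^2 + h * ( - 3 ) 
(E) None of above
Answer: C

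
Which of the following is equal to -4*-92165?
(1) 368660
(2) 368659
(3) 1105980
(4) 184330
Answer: 1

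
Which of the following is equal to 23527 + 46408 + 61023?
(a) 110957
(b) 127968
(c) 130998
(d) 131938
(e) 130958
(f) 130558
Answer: e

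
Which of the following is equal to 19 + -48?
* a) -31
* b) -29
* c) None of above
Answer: b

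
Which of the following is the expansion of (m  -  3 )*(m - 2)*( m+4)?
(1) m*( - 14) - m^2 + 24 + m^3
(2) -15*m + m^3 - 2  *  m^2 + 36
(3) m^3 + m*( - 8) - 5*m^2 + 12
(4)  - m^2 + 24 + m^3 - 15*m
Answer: 1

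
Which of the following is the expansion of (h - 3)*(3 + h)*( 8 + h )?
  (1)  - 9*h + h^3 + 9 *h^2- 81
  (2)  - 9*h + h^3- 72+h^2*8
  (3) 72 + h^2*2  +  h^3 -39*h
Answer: 2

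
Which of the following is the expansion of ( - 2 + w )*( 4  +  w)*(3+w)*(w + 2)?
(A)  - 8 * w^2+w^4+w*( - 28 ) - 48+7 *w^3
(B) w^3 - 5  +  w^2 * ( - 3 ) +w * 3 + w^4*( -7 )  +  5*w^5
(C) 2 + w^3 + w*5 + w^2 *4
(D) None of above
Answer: D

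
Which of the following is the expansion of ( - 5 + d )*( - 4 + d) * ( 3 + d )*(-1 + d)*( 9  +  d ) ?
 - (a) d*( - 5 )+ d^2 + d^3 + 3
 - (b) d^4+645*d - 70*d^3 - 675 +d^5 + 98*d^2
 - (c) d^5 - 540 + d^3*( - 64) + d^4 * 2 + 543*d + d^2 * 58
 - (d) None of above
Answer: c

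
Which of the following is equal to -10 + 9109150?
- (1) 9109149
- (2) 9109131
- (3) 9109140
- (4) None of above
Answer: 3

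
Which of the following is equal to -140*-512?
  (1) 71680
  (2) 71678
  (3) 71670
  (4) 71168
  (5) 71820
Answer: 1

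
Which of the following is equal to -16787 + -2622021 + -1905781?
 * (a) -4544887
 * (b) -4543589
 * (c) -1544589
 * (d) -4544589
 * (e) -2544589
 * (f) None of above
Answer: d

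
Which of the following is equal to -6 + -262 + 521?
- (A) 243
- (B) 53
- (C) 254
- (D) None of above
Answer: D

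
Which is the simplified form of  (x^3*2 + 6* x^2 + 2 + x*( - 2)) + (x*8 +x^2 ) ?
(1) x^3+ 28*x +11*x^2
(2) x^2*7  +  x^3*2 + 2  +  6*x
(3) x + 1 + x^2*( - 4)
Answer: 2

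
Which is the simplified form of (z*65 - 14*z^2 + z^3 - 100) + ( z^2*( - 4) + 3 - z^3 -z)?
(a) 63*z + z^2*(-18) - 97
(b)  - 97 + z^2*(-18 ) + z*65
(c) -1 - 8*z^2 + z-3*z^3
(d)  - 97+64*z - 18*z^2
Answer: d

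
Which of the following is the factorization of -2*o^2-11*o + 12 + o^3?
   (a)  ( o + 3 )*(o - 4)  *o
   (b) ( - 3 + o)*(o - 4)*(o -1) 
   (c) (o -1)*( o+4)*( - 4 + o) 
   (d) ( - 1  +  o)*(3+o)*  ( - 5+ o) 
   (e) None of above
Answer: e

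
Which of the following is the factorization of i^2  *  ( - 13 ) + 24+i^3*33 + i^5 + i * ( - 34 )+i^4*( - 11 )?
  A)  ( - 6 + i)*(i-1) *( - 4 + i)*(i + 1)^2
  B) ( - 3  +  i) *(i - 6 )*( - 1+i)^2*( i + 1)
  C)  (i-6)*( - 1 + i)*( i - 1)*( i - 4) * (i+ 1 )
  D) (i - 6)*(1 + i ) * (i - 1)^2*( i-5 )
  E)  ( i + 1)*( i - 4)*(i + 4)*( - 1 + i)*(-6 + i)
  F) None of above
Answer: C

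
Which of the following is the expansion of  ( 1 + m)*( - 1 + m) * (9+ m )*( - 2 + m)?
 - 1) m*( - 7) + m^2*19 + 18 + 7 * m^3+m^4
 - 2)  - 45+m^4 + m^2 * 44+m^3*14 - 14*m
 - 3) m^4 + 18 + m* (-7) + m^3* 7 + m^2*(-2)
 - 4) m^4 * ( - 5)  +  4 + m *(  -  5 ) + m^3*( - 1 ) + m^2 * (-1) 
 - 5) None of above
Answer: 5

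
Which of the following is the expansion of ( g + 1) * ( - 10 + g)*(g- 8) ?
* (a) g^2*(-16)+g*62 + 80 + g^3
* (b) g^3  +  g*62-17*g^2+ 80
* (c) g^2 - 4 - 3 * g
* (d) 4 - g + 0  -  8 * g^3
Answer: b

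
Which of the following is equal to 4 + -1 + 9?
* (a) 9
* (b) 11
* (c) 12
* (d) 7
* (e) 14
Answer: c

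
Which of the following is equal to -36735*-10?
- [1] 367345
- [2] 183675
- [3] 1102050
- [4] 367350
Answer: 4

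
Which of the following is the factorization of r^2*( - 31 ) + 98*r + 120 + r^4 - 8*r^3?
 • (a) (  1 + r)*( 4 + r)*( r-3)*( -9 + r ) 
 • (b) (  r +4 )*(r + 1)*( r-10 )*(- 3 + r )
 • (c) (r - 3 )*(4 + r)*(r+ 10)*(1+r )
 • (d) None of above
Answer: b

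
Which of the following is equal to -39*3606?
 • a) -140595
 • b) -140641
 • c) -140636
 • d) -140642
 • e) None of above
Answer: e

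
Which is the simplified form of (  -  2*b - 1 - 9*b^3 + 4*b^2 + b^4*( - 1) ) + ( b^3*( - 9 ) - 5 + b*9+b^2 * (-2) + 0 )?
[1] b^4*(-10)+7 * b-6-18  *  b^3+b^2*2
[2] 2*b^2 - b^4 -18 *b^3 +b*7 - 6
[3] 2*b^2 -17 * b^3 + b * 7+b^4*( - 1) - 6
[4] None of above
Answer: 2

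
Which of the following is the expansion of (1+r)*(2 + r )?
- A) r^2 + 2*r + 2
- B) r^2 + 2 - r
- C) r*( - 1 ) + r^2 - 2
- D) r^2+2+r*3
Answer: D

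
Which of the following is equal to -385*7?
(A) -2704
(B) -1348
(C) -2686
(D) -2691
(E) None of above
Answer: E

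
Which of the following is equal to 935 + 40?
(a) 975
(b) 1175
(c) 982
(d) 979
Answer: a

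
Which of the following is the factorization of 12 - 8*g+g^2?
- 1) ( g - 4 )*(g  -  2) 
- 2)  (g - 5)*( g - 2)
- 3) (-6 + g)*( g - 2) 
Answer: 3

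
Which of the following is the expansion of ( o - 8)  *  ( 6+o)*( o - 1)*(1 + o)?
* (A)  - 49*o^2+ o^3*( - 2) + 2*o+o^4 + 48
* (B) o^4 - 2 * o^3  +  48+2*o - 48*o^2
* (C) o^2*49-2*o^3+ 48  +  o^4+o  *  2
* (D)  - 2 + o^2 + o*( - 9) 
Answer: A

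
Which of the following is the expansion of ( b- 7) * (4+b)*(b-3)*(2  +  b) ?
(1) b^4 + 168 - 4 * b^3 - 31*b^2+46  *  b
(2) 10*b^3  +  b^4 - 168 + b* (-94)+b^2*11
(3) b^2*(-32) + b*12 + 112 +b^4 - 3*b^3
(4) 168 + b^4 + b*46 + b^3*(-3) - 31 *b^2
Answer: 1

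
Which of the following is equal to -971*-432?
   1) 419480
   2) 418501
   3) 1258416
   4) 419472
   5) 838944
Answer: 4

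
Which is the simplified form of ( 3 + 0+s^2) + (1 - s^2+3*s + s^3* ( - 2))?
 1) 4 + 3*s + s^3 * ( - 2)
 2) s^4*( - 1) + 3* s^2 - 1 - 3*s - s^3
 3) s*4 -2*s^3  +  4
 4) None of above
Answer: 1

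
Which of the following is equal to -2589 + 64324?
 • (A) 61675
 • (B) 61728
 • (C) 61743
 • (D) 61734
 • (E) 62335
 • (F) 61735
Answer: F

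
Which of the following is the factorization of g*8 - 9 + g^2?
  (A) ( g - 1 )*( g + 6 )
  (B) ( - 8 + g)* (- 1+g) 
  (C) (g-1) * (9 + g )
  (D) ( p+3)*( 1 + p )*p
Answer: C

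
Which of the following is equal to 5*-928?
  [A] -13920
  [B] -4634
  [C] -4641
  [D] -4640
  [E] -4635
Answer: D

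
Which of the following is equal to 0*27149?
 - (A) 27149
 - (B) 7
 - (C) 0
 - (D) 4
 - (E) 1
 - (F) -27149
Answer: C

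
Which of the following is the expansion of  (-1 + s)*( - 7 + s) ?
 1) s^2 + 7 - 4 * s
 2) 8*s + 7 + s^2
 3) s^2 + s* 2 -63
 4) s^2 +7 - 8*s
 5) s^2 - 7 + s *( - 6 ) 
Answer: 4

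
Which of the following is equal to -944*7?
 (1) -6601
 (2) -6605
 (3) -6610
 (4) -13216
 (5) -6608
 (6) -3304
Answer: 5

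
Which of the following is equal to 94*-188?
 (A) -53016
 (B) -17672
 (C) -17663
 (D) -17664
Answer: B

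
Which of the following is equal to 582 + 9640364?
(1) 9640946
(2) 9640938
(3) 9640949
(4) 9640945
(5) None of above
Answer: 1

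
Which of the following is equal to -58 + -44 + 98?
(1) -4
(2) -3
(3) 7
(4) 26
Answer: 1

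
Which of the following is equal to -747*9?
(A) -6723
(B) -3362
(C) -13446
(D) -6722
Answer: A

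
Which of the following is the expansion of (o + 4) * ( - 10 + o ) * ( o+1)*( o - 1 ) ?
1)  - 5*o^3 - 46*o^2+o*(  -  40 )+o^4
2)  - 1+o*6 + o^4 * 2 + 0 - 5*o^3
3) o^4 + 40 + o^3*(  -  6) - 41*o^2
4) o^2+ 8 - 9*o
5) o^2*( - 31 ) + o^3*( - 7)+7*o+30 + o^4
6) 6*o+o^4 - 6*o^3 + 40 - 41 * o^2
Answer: 6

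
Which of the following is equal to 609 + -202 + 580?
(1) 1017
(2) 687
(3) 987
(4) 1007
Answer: 3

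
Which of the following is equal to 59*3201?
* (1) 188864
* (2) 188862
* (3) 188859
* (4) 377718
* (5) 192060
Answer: 3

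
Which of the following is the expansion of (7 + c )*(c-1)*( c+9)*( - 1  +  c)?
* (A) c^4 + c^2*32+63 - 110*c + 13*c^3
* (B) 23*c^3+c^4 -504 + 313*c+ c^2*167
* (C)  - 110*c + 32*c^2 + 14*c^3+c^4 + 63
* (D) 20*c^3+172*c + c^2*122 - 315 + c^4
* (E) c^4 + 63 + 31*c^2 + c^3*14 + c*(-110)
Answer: C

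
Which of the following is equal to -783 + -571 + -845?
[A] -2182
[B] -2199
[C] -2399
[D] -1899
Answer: B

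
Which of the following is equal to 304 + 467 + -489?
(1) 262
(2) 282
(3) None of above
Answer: 2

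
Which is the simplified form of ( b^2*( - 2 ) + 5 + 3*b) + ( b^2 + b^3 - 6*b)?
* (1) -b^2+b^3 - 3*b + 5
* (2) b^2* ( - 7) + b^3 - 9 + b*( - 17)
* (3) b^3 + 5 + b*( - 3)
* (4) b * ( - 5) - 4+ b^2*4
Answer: 1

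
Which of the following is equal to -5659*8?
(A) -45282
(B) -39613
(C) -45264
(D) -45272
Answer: D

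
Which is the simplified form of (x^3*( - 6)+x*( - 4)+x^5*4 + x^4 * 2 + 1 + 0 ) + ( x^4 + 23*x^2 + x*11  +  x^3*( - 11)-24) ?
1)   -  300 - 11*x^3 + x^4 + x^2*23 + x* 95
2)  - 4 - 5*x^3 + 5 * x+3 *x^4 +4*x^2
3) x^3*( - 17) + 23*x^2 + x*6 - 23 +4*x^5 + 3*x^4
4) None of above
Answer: 4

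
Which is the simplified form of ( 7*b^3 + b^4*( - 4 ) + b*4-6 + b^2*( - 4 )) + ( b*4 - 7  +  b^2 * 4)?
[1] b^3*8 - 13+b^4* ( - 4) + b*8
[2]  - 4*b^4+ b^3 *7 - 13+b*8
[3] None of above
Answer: 2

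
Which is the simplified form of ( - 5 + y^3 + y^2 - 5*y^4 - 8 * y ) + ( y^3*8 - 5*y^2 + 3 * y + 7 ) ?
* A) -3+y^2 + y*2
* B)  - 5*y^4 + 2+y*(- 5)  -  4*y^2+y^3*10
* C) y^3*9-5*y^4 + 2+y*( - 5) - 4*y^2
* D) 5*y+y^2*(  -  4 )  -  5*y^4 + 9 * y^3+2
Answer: C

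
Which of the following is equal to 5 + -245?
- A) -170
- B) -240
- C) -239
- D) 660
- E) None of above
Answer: B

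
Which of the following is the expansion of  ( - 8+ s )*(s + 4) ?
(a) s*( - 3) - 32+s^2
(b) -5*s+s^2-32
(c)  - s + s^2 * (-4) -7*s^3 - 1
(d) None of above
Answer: d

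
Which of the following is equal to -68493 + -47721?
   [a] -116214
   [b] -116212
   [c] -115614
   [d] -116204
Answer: a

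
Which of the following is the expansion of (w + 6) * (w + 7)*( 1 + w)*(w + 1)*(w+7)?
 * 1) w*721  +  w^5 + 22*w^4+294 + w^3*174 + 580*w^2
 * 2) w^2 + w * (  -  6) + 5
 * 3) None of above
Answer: 1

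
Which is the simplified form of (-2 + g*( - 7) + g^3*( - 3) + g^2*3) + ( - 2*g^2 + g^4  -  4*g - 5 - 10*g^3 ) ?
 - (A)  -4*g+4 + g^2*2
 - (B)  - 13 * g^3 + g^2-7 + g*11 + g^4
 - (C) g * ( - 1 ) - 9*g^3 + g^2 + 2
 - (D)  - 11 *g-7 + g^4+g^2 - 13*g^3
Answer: D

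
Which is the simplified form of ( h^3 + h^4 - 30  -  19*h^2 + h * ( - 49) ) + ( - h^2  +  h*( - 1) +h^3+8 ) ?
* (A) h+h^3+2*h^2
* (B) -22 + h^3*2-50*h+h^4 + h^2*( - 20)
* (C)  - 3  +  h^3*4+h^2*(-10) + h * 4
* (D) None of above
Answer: B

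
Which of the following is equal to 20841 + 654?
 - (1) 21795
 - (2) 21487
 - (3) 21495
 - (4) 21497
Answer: 3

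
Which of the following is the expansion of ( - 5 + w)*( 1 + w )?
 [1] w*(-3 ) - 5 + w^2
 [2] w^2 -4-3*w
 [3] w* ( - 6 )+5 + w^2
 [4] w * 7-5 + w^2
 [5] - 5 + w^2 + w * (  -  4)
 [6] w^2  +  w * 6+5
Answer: 5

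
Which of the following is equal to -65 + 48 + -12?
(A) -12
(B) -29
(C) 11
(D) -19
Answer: B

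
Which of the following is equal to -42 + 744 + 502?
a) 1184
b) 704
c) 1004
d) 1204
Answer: d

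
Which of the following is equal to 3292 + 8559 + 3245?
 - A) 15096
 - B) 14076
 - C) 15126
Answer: A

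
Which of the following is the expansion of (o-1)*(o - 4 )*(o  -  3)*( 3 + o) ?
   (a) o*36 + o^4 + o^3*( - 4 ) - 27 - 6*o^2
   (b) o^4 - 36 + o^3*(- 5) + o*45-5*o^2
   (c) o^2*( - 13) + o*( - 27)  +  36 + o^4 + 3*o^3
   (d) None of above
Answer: b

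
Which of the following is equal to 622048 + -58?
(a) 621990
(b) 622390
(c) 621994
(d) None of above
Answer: a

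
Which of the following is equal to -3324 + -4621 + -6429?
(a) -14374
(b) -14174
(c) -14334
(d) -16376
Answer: a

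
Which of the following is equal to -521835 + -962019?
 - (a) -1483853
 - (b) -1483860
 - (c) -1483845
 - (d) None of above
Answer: d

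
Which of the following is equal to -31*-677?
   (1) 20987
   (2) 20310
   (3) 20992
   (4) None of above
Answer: 1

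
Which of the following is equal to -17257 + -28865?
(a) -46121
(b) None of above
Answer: b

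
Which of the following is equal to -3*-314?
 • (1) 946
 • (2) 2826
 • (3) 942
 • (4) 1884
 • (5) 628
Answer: 3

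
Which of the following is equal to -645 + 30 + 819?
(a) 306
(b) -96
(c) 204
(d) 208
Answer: c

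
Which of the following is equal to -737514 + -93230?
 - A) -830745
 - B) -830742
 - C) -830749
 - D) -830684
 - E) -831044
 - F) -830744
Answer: F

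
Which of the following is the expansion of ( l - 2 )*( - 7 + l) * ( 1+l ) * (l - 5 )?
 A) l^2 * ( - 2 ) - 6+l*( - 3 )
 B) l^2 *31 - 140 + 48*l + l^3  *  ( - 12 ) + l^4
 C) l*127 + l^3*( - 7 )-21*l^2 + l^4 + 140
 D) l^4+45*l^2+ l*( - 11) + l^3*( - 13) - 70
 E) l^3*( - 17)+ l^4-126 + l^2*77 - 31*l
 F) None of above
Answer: D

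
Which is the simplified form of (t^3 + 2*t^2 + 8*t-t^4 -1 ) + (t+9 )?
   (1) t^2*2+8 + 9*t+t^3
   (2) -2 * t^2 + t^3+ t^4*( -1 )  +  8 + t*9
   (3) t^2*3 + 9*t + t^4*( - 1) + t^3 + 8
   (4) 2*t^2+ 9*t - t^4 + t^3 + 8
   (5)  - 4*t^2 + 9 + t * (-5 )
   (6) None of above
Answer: 4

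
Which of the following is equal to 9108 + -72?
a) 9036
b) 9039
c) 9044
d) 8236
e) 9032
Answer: a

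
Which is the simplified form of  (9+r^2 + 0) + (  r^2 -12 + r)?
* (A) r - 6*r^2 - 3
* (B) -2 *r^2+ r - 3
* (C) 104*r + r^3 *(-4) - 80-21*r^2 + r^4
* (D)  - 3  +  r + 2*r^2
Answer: D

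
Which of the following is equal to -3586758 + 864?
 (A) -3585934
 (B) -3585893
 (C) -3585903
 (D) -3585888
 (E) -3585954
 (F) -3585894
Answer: F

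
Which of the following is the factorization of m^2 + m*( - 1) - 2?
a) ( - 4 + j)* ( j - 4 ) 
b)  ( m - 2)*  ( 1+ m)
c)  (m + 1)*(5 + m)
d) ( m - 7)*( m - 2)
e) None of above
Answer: b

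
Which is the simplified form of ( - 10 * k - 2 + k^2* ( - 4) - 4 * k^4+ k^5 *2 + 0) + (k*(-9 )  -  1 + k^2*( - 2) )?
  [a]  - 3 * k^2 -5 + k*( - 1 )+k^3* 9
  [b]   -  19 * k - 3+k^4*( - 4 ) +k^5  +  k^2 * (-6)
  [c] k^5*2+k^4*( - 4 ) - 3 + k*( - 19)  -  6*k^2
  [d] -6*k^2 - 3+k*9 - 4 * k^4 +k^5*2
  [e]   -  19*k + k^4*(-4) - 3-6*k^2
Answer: c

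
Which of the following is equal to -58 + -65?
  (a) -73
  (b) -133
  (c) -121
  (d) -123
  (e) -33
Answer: d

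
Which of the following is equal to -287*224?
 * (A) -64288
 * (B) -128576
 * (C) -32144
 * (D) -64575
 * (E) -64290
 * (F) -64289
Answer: A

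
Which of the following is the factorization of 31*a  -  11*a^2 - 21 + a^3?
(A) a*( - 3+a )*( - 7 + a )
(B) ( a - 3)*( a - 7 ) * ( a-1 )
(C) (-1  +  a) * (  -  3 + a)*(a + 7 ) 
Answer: B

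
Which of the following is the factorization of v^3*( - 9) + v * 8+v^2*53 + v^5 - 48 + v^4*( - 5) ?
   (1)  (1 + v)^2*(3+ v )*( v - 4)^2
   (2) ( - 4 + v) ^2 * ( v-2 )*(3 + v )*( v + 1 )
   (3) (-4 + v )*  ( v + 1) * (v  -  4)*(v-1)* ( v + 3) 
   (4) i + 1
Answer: 3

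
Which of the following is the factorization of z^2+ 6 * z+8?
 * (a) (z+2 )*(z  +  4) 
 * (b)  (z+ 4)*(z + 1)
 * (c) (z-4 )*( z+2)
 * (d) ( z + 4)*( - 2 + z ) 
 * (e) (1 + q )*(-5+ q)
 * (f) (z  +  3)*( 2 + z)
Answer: a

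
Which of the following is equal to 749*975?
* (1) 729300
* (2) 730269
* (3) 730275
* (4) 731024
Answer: 3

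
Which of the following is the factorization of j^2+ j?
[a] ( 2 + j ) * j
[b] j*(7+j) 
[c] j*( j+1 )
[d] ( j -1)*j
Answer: c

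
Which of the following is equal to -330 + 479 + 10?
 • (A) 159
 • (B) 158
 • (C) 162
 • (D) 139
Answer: A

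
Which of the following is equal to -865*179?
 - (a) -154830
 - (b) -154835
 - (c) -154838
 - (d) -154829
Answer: b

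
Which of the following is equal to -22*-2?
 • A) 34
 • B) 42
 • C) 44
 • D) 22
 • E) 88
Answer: C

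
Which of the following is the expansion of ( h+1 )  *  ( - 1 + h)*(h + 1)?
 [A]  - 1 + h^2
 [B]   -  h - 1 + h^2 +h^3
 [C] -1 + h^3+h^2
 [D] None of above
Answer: B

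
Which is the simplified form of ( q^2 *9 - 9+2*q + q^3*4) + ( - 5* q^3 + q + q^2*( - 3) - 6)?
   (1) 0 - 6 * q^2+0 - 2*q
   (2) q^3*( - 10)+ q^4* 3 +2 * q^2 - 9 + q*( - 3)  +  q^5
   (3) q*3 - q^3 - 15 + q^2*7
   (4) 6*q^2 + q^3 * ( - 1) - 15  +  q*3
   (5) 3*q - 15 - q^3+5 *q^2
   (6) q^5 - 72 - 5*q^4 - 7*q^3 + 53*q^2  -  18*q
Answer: 4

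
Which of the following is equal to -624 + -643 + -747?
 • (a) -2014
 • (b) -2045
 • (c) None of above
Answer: a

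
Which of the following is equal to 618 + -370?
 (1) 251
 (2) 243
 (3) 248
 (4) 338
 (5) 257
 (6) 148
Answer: 3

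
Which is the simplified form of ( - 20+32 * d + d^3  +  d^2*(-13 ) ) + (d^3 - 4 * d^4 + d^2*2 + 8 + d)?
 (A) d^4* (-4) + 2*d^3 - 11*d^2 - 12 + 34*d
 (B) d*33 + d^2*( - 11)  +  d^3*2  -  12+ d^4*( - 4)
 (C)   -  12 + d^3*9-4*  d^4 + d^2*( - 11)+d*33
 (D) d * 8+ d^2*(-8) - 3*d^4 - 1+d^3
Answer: B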